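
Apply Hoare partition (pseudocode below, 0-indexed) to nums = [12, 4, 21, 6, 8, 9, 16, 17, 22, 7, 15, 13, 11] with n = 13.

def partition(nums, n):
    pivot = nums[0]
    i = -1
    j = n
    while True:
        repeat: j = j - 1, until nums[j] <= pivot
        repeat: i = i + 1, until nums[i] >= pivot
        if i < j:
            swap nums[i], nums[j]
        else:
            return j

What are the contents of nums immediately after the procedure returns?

[11, 4, 7, 6, 8, 9, 16, 17, 22, 21, 15, 13, 12]

pivot=12
j stops at 12 (11), i stops at 0 (12); swap ⇒ [11, 4, 21, 6, 8, 9, 16, 17, 22, 7, 15, 13, 12]
j stops at 9 (7), i stops at 2 (21); swap ⇒ [11, 4, 7, 6, 8, 9, 16, 17, 22, 21, 15, 13, 12]
j stops at 5, i stops at 6; i≥j ⇒ return 5. nums=[11, 4, 7, 6, 8, 9, 16, 17, 22, 21, 15, 13, 12]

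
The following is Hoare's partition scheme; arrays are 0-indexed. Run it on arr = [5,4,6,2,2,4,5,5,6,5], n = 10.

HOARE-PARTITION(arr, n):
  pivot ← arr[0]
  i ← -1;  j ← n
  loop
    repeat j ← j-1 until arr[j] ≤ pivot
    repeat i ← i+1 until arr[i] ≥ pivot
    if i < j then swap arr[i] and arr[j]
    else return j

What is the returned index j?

6

pivot = arr[0] = 5; i = -1, j = 10
j→9 (arr[9]=5≤5), i→0 (arr[0]=5≥5); i<j, swap → [5,4,6,2,2,4,5,5,6,5]
j→7 (arr[7]=5≤5), i→2 (arr[2]=6≥5); i<j, swap → [5,4,5,2,2,4,5,6,6,5]
j→6, i→6; i≥j, return j=6. arr = [5,4,5,2,2,4,5,6,6,5]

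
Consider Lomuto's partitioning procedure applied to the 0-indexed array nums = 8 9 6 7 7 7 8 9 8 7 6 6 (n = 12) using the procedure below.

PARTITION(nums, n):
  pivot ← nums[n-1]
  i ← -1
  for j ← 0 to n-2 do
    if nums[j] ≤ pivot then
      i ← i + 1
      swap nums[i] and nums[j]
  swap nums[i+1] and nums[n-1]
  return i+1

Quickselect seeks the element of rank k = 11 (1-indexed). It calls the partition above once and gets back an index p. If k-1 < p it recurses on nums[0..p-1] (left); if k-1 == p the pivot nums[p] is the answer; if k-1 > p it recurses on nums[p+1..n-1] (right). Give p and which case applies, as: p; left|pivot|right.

pivot = nums[11] = 6; i = -1
j=0: nums[0]=8 > 6 → no swap
j=1: nums[1]=9 > 6 → no swap
j=2: nums[2]=6 ≤ 6 → i=0, swap nums[0],nums[2] → 6 9 8 7 7 7 8 9 8 7 6 6
j=3: nums[3]=7 > 6 → no swap
j=4: nums[4]=7 > 6 → no swap
j=5: nums[5]=7 > 6 → no swap
j=6: nums[6]=8 > 6 → no swap
j=7: nums[7]=9 > 6 → no swap
j=8: nums[8]=8 > 6 → no swap
j=9: nums[9]=7 > 6 → no swap
j=10: nums[10]=6 ≤ 6 → i=1, swap nums[1],nums[10] → 6 6 8 7 7 7 8 9 8 7 9 6
final swap nums[2],nums[11] → 6 6 6 7 7 7 8 9 8 7 9 8; return 2
p = 2; k-1 = 10 > 2 ⇒ right

2; right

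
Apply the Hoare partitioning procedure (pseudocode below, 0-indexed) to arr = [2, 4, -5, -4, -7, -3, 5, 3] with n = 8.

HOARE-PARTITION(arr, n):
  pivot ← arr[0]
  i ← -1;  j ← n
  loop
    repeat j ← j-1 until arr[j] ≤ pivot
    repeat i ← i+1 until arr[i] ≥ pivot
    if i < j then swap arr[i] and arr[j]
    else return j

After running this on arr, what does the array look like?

pivot=2
j stops at 5 (-3), i stops at 0 (2); swap ⇒ [-3, 4, -5, -4, -7, 2, 5, 3]
j stops at 4 (-7), i stops at 1 (4); swap ⇒ [-3, -7, -5, -4, 4, 2, 5, 3]
j stops at 3, i stops at 4; i≥j ⇒ return 3. arr=[-3, -7, -5, -4, 4, 2, 5, 3]

[-3, -7, -5, -4, 4, 2, 5, 3]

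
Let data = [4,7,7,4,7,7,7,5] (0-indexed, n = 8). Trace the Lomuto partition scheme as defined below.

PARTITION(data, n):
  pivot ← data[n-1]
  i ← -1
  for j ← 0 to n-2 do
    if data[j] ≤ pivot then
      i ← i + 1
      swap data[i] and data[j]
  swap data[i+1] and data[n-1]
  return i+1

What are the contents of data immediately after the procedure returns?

[4,4,5,7,7,7,7,7]

pivot=5, i=-1
j=0: 4≤5, i=0, swap(0,0) ⇒ [4,7,7,4,7,7,7,5]
j=1: 7>5, skip
j=2: 7>5, skip
j=3: 4≤5, i=1, swap(1,3) ⇒ [4,4,7,7,7,7,7,5]
j=4: 7>5, skip
j=5: 7>5, skip
j=6: 7>5, skip
swap(2,7) ⇒ [4,4,5,7,7,7,7,7]; return 2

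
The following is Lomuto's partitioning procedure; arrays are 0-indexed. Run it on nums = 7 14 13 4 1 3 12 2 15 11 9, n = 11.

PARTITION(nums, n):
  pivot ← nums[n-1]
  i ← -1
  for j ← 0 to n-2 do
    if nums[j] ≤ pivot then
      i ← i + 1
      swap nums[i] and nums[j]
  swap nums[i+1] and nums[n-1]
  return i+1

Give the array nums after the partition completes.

pivot = nums[10] = 9; i = -1
j=0: nums[0]=7 ≤ 9 → i=0, swap nums[0],nums[0] (no change) → 7 14 13 4 1 3 12 2 15 11 9
j=1: nums[1]=14 > 9 → no swap
j=2: nums[2]=13 > 9 → no swap
j=3: nums[3]=4 ≤ 9 → i=1, swap nums[1],nums[3] → 7 4 13 14 1 3 12 2 15 11 9
j=4: nums[4]=1 ≤ 9 → i=2, swap nums[2],nums[4] → 7 4 1 14 13 3 12 2 15 11 9
j=5: nums[5]=3 ≤ 9 → i=3, swap nums[3],nums[5] → 7 4 1 3 13 14 12 2 15 11 9
j=6: nums[6]=12 > 9 → no swap
j=7: nums[7]=2 ≤ 9 → i=4, swap nums[4],nums[7] → 7 4 1 3 2 14 12 13 15 11 9
j=8: nums[8]=15 > 9 → no swap
j=9: nums[9]=11 > 9 → no swap
final swap nums[5],nums[10] → 7 4 1 3 2 9 12 13 15 11 14; return 5

7 4 1 3 2 9 12 13 15 11 14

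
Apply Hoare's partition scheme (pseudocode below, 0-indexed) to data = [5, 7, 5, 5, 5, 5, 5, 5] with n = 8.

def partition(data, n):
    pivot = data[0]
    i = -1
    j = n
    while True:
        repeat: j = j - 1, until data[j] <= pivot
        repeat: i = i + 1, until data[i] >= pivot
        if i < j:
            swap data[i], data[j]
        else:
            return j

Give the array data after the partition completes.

pivot = data[0] = 5; i = -1, j = 8
j→7 (data[7]=5≤5), i→0 (data[0]=5≥5); i<j, swap → [5, 7, 5, 5, 5, 5, 5, 5]
j→6 (data[6]=5≤5), i→1 (data[1]=7≥5); i<j, swap → [5, 5, 5, 5, 5, 5, 7, 5]
j→5 (data[5]=5≤5), i→2 (data[2]=5≥5); i<j, swap → [5, 5, 5, 5, 5, 5, 7, 5]
j→4 (data[4]=5≤5), i→3 (data[3]=5≥5); i<j, swap → [5, 5, 5, 5, 5, 5, 7, 5]
j→3, i→4; i≥j, return j=3. data = [5, 5, 5, 5, 5, 5, 7, 5]

[5, 5, 5, 5, 5, 5, 7, 5]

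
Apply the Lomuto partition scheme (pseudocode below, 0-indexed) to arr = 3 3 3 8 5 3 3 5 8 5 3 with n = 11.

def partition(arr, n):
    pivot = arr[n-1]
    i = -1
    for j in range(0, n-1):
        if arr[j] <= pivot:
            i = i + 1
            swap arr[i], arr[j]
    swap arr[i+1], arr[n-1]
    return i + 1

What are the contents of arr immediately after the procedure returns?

3 3 3 3 3 3 5 5 8 5 8

pivot=3, i=-1
j=0: 3≤3, i=0, swap(0,0) ⇒ 3 3 3 8 5 3 3 5 8 5 3
j=1: 3≤3, i=1, swap(1,1) ⇒ 3 3 3 8 5 3 3 5 8 5 3
j=2: 3≤3, i=2, swap(2,2) ⇒ 3 3 3 8 5 3 3 5 8 5 3
j=3: 8>3, skip
j=4: 5>3, skip
j=5: 3≤3, i=3, swap(3,5) ⇒ 3 3 3 3 5 8 3 5 8 5 3
j=6: 3≤3, i=4, swap(4,6) ⇒ 3 3 3 3 3 8 5 5 8 5 3
j=7: 5>3, skip
j=8: 8>3, skip
j=9: 5>3, skip
swap(5,10) ⇒ 3 3 3 3 3 3 5 5 8 5 8; return 5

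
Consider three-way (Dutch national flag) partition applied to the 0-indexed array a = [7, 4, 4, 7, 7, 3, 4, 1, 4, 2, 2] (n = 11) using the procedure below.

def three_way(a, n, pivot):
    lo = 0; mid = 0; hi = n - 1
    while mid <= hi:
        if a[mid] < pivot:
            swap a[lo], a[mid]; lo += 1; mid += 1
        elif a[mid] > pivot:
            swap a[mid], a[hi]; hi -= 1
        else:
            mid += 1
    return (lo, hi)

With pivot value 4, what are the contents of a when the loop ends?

[2, 2, 3, 1, 4, 4, 4, 4, 7, 7, 7]

pivot = 4; lo=0, mid=0, hi=10
a[mid]=7>4: swap a[0],a[10]; hi=9 → [2, 4, 4, 7, 7, 3, 4, 1, 4, 2, 7]
a[mid]=2<4: swap a[0],a[0]; lo=1,mid=1 → [2, 4, 4, 7, 7, 3, 4, 1, 4, 2, 7]
a[mid]=4=4: mid=2
a[mid]=4=4: mid=3
a[mid]=7>4: swap a[3],a[9]; hi=8 → [2, 4, 4, 2, 7, 3, 4, 1, 4, 7, 7]
a[mid]=2<4: swap a[1],a[3]; lo=2,mid=4 → [2, 2, 4, 4, 7, 3, 4, 1, 4, 7, 7]
a[mid]=7>4: swap a[4],a[8]; hi=7 → [2, 2, 4, 4, 4, 3, 4, 1, 7, 7, 7]
a[mid]=4=4: mid=5
a[mid]=3<4: swap a[2],a[5]; lo=3,mid=6 → [2, 2, 3, 4, 4, 4, 4, 1, 7, 7, 7]
a[mid]=4=4: mid=7
a[mid]=1<4: swap a[3],a[7]; lo=4,mid=8 → [2, 2, 3, 1, 4, 4, 4, 4, 7, 7, 7]
end: lo=4, hi=7; a = [2, 2, 3, 1, 4, 4, 4, 4, 7, 7, 7]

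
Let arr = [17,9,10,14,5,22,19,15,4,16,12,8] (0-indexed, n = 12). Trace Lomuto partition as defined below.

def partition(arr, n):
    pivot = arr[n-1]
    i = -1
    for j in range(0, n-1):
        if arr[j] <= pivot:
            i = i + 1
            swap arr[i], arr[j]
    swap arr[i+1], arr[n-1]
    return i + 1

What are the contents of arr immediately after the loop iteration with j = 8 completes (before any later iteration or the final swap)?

[5,4,10,14,17,22,19,15,9,16,12,8]

pivot = arr[11] = 8; i = -1
j=0: arr[0]=17 > 8 → no swap
j=1: arr[1]=9 > 8 → no swap
j=2: arr[2]=10 > 8 → no swap
j=3: arr[3]=14 > 8 → no swap
j=4: arr[4]=5 ≤ 8 → i=0, swap arr[0],arr[4] → [5,9,10,14,17,22,19,15,4,16,12,8]
j=5: arr[5]=22 > 8 → no swap
j=6: arr[6]=19 > 8 → no swap
j=7: arr[7]=15 > 8 → no swap
j=8: arr[8]=4 ≤ 8 → i=1, swap arr[1],arr[8] → [5,4,10,14,17,22,19,15,9,16,12,8]
(after j=8) arr = [5,4,10,14,17,22,19,15,9,16,12,8]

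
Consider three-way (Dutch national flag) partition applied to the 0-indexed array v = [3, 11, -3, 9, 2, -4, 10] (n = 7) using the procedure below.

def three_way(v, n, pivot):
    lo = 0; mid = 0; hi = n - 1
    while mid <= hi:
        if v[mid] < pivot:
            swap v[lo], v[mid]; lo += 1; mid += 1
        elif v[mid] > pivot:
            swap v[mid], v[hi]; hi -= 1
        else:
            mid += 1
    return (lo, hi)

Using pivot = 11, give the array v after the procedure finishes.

[3, -3, 9, 2, -4, 10, 11]

lo=0 mid=0 hi=6
3<11: swap(0,0), lo=1 mid=1 ⇒ [3, 11, -3, 9, 2, -4, 10]
11=11: mid=2
-3<11: swap(1,2), lo=2 mid=3 ⇒ [3, -3, 11, 9, 2, -4, 10]
9<11: swap(2,3), lo=3 mid=4 ⇒ [3, -3, 9, 11, 2, -4, 10]
2<11: swap(3,4), lo=4 mid=5 ⇒ [3, -3, 9, 2, 11, -4, 10]
-4<11: swap(4,5), lo=5 mid=6 ⇒ [3, -3, 9, 2, -4, 11, 10]
10<11: swap(5,6), lo=6 mid=7 ⇒ [3, -3, 9, 2, -4, 10, 11]
done. lo=6 hi=6; v=[3, -3, 9, 2, -4, 10, 11]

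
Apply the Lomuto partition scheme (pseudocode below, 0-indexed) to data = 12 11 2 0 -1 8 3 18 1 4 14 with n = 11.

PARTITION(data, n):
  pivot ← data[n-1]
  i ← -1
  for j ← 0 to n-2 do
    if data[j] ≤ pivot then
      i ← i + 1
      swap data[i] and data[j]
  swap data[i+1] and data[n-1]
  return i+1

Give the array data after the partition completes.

12 11 2 0 -1 8 3 1 4 14 18

pivot = data[10] = 14; i = -1
j=0: data[0]=12 ≤ 14 → i=0, swap data[0],data[0] (no change) → 12 11 2 0 -1 8 3 18 1 4 14
j=1: data[1]=11 ≤ 14 → i=1, swap data[1],data[1] (no change) → 12 11 2 0 -1 8 3 18 1 4 14
j=2: data[2]=2 ≤ 14 → i=2, swap data[2],data[2] (no change) → 12 11 2 0 -1 8 3 18 1 4 14
j=3: data[3]=0 ≤ 14 → i=3, swap data[3],data[3] (no change) → 12 11 2 0 -1 8 3 18 1 4 14
j=4: data[4]=-1 ≤ 14 → i=4, swap data[4],data[4] (no change) → 12 11 2 0 -1 8 3 18 1 4 14
j=5: data[5]=8 ≤ 14 → i=5, swap data[5],data[5] (no change) → 12 11 2 0 -1 8 3 18 1 4 14
j=6: data[6]=3 ≤ 14 → i=6, swap data[6],data[6] (no change) → 12 11 2 0 -1 8 3 18 1 4 14
j=7: data[7]=18 > 14 → no swap
j=8: data[8]=1 ≤ 14 → i=7, swap data[7],data[8] → 12 11 2 0 -1 8 3 1 18 4 14
j=9: data[9]=4 ≤ 14 → i=8, swap data[8],data[9] → 12 11 2 0 -1 8 3 1 4 18 14
final swap data[9],data[10] → 12 11 2 0 -1 8 3 1 4 14 18; return 9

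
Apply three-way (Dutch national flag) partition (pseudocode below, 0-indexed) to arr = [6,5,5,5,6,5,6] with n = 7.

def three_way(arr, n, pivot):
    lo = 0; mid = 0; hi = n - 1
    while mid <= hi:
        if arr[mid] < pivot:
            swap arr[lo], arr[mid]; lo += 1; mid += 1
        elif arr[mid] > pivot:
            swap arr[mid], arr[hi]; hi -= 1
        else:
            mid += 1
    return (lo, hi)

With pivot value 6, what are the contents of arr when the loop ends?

[5,5,5,5,6,6,6]

lo=0 mid=0 hi=6
6=6: mid=1
5<6: swap(0,1), lo=1 mid=2 ⇒ [5,6,5,5,6,5,6]
5<6: swap(1,2), lo=2 mid=3 ⇒ [5,5,6,5,6,5,6]
5<6: swap(2,3), lo=3 mid=4 ⇒ [5,5,5,6,6,5,6]
6=6: mid=5
5<6: swap(3,5), lo=4 mid=6 ⇒ [5,5,5,5,6,6,6]
6=6: mid=7
done. lo=4 hi=6; arr=[5,5,5,5,6,6,6]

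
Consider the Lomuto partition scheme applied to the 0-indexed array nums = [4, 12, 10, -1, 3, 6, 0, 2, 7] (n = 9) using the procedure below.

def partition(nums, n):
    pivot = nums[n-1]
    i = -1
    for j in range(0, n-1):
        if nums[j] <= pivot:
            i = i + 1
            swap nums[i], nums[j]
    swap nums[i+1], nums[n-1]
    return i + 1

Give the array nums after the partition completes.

[4, -1, 3, 6, 0, 2, 7, 12, 10]

pivot=7, i=-1
j=0: 4≤7, i=0, swap(0,0) ⇒ [4, 12, 10, -1, 3, 6, 0, 2, 7]
j=1: 12>7, skip
j=2: 10>7, skip
j=3: -1≤7, i=1, swap(1,3) ⇒ [4, -1, 10, 12, 3, 6, 0, 2, 7]
j=4: 3≤7, i=2, swap(2,4) ⇒ [4, -1, 3, 12, 10, 6, 0, 2, 7]
j=5: 6≤7, i=3, swap(3,5) ⇒ [4, -1, 3, 6, 10, 12, 0, 2, 7]
j=6: 0≤7, i=4, swap(4,6) ⇒ [4, -1, 3, 6, 0, 12, 10, 2, 7]
j=7: 2≤7, i=5, swap(5,7) ⇒ [4, -1, 3, 6, 0, 2, 10, 12, 7]
swap(6,8) ⇒ [4, -1, 3, 6, 0, 2, 7, 12, 10]; return 6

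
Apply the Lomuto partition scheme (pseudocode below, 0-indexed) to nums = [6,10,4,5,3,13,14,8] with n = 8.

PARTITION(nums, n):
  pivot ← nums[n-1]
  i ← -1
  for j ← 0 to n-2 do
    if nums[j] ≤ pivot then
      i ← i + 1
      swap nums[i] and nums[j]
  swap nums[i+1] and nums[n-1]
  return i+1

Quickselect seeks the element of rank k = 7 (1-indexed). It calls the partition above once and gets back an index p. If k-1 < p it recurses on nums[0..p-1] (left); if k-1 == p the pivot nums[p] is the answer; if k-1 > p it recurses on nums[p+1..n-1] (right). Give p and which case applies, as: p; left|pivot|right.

4; right

pivot = nums[7] = 8; i = -1
j=0: nums[0]=6 ≤ 8 → i=0, swap nums[0],nums[0] (no change) → [6,10,4,5,3,13,14,8]
j=1: nums[1]=10 > 8 → no swap
j=2: nums[2]=4 ≤ 8 → i=1, swap nums[1],nums[2] → [6,4,10,5,3,13,14,8]
j=3: nums[3]=5 ≤ 8 → i=2, swap nums[2],nums[3] → [6,4,5,10,3,13,14,8]
j=4: nums[4]=3 ≤ 8 → i=3, swap nums[3],nums[4] → [6,4,5,3,10,13,14,8]
j=5: nums[5]=13 > 8 → no swap
j=6: nums[6]=14 > 8 → no swap
final swap nums[4],nums[7] → [6,4,5,3,8,13,14,10]; return 4
p = 4; k-1 = 6 > 4 ⇒ right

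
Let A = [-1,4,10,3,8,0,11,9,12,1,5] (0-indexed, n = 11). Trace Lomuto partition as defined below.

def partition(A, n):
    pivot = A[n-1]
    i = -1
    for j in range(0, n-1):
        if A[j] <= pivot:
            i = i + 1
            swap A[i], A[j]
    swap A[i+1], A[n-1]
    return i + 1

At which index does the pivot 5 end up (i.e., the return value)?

pivot=5, i=-1
j=0: -1≤5, i=0, swap(0,0) ⇒ [-1,4,10,3,8,0,11,9,12,1,5]
j=1: 4≤5, i=1, swap(1,1) ⇒ [-1,4,10,3,8,0,11,9,12,1,5]
j=2: 10>5, skip
j=3: 3≤5, i=2, swap(2,3) ⇒ [-1,4,3,10,8,0,11,9,12,1,5]
j=4: 8>5, skip
j=5: 0≤5, i=3, swap(3,5) ⇒ [-1,4,3,0,8,10,11,9,12,1,5]
j=6: 11>5, skip
j=7: 9>5, skip
j=8: 12>5, skip
j=9: 1≤5, i=4, swap(4,9) ⇒ [-1,4,3,0,1,10,11,9,12,8,5]
swap(5,10) ⇒ [-1,4,3,0,1,5,11,9,12,8,10]; return 5

5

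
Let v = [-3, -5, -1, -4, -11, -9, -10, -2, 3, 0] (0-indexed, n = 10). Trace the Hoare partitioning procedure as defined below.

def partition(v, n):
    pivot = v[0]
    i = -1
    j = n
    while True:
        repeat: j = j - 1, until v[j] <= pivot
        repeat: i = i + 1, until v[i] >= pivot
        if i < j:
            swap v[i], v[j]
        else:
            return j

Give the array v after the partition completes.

[-10, -5, -9, -4, -11, -1, -3, -2, 3, 0]

pivot=-3
j stops at 6 (-10), i stops at 0 (-3); swap ⇒ [-10, -5, -1, -4, -11, -9, -3, -2, 3, 0]
j stops at 5 (-9), i stops at 2 (-1); swap ⇒ [-10, -5, -9, -4, -11, -1, -3, -2, 3, 0]
j stops at 4, i stops at 5; i≥j ⇒ return 4. v=[-10, -5, -9, -4, -11, -1, -3, -2, 3, 0]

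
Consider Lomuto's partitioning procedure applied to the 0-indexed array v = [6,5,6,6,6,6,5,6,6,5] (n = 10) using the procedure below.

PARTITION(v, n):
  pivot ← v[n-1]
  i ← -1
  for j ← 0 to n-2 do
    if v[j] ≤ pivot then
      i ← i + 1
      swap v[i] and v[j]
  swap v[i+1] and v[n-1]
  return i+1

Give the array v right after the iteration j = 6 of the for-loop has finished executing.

[5,5,6,6,6,6,6,6,6,5]

pivot = v[9] = 5; i = -1
j=0: v[0]=6 > 5 → no swap
j=1: v[1]=5 ≤ 5 → i=0, swap v[0],v[1] → [5,6,6,6,6,6,5,6,6,5]
j=2: v[2]=6 > 5 → no swap
j=3: v[3]=6 > 5 → no swap
j=4: v[4]=6 > 5 → no swap
j=5: v[5]=6 > 5 → no swap
j=6: v[6]=5 ≤ 5 → i=1, swap v[1],v[6] → [5,5,6,6,6,6,6,6,6,5]
(after j=6) v = [5,5,6,6,6,6,6,6,6,5]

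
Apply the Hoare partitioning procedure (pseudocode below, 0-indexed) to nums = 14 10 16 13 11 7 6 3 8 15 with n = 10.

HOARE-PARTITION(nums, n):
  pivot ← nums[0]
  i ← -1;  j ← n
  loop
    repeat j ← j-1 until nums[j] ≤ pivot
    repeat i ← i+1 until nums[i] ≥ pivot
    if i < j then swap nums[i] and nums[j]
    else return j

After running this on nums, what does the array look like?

8 10 3 13 11 7 6 16 14 15

pivot = nums[0] = 14; i = -1, j = 10
j→8 (nums[8]=8≤14), i→0 (nums[0]=14≥14); i<j, swap → 8 10 16 13 11 7 6 3 14 15
j→7 (nums[7]=3≤14), i→2 (nums[2]=16≥14); i<j, swap → 8 10 3 13 11 7 6 16 14 15
j→6, i→7; i≥j, return j=6. nums = 8 10 3 13 11 7 6 16 14 15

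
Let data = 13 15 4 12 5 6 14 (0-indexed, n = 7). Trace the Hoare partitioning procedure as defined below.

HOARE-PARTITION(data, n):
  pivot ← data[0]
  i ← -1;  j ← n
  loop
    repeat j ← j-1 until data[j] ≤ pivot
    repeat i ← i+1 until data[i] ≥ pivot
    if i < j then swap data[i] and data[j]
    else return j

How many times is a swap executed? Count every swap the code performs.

2

pivot = data[0] = 13; i = -1, j = 7
j→5 (data[5]=6≤13), i→0 (data[0]=13≥13); i<j, swap → 6 15 4 12 5 13 14
j→4 (data[4]=5≤13), i→1 (data[1]=15≥13); i<j, swap → 6 5 4 12 15 13 14
j→3, i→4; i≥j, return j=3. data = 6 5 4 12 15 13 14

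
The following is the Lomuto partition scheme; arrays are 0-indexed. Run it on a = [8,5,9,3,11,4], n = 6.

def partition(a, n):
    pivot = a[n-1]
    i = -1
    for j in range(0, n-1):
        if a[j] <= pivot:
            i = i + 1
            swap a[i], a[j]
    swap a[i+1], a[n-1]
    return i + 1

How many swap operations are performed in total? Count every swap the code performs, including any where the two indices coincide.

2

pivot=4, i=-1
j=0: 8>4, skip
j=1: 5>4, skip
j=2: 9>4, skip
j=3: 3≤4, i=0, swap(0,3) ⇒ [3,5,9,8,11,4]
j=4: 11>4, skip
swap(1,5) ⇒ [3,4,9,8,11,5]; return 1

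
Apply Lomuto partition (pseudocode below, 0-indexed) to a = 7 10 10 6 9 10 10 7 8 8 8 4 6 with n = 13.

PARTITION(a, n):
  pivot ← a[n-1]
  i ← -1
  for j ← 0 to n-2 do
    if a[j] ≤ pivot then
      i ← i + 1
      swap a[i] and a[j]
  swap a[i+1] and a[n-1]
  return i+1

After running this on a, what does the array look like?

6 4 6 7 9 10 10 7 8 8 8 10 10

pivot=6, i=-1
j=0: 7>6, skip
j=1: 10>6, skip
j=2: 10>6, skip
j=3: 6≤6, i=0, swap(0,3) ⇒ 6 10 10 7 9 10 10 7 8 8 8 4 6
j=4: 9>6, skip
j=5: 10>6, skip
j=6: 10>6, skip
j=7: 7>6, skip
j=8: 8>6, skip
j=9: 8>6, skip
j=10: 8>6, skip
j=11: 4≤6, i=1, swap(1,11) ⇒ 6 4 10 7 9 10 10 7 8 8 8 10 6
swap(2,12) ⇒ 6 4 6 7 9 10 10 7 8 8 8 10 10; return 2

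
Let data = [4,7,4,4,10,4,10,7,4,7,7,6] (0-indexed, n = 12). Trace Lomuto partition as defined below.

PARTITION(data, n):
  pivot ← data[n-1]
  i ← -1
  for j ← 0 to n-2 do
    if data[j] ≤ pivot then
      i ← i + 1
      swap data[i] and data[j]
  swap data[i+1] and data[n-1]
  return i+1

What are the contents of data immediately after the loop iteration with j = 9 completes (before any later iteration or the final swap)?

[4,4,4,4,4,7,10,7,10,7,7,6]

pivot = data[11] = 6; i = -1
j=0: data[0]=4 ≤ 6 → i=0, swap data[0],data[0] (no change) → [4,7,4,4,10,4,10,7,4,7,7,6]
j=1: data[1]=7 > 6 → no swap
j=2: data[2]=4 ≤ 6 → i=1, swap data[1],data[2] → [4,4,7,4,10,4,10,7,4,7,7,6]
j=3: data[3]=4 ≤ 6 → i=2, swap data[2],data[3] → [4,4,4,7,10,4,10,7,4,7,7,6]
j=4: data[4]=10 > 6 → no swap
j=5: data[5]=4 ≤ 6 → i=3, swap data[3],data[5] → [4,4,4,4,10,7,10,7,4,7,7,6]
j=6: data[6]=10 > 6 → no swap
j=7: data[7]=7 > 6 → no swap
j=8: data[8]=4 ≤ 6 → i=4, swap data[4],data[8] → [4,4,4,4,4,7,10,7,10,7,7,6]
j=9: data[9]=7 > 6 → no swap
(after j=9) data = [4,4,4,4,4,7,10,7,10,7,7,6]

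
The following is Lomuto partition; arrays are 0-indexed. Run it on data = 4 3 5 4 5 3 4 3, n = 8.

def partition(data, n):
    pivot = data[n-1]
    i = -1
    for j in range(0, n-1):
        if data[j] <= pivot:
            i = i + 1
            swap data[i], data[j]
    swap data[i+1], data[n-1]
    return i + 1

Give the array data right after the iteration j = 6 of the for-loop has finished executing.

pivot = data[7] = 3; i = -1
j=0: data[0]=4 > 3 → no swap
j=1: data[1]=3 ≤ 3 → i=0, swap data[0],data[1] → 3 4 5 4 5 3 4 3
j=2: data[2]=5 > 3 → no swap
j=3: data[3]=4 > 3 → no swap
j=4: data[4]=5 > 3 → no swap
j=5: data[5]=3 ≤ 3 → i=1, swap data[1],data[5] → 3 3 5 4 5 4 4 3
j=6: data[6]=4 > 3 → no swap
(after j=6) data = 3 3 5 4 5 4 4 3

3 3 5 4 5 4 4 3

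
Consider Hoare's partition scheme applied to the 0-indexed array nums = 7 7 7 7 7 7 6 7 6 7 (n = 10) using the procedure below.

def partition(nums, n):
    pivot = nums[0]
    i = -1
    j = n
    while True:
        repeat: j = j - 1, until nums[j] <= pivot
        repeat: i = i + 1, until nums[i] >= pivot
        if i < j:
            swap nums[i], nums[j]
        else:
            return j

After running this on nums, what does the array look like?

7 6 7 6 7 7 7 7 7 7

pivot=7
j stops at 9 (7), i stops at 0 (7); swap ⇒ 7 7 7 7 7 7 6 7 6 7
j stops at 8 (6), i stops at 1 (7); swap ⇒ 7 6 7 7 7 7 6 7 7 7
j stops at 7 (7), i stops at 2 (7); swap ⇒ 7 6 7 7 7 7 6 7 7 7
j stops at 6 (6), i stops at 3 (7); swap ⇒ 7 6 7 6 7 7 7 7 7 7
j stops at 5 (7), i stops at 4 (7); swap ⇒ 7 6 7 6 7 7 7 7 7 7
j stops at 4, i stops at 5; i≥j ⇒ return 4. nums=7 6 7 6 7 7 7 7 7 7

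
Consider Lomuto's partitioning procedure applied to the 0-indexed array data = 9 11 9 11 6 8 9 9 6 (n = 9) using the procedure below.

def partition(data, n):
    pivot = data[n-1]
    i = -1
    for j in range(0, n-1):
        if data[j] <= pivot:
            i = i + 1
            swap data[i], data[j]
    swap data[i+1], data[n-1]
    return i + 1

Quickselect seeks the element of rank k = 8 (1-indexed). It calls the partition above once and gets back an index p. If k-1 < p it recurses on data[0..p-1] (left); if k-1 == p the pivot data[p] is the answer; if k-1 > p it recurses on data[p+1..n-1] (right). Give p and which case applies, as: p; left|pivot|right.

1; right

pivot = data[8] = 6; i = -1
j=0: data[0]=9 > 6 → no swap
j=1: data[1]=11 > 6 → no swap
j=2: data[2]=9 > 6 → no swap
j=3: data[3]=11 > 6 → no swap
j=4: data[4]=6 ≤ 6 → i=0, swap data[0],data[4] → 6 11 9 11 9 8 9 9 6
j=5: data[5]=8 > 6 → no swap
j=6: data[6]=9 > 6 → no swap
j=7: data[7]=9 > 6 → no swap
final swap data[1],data[8] → 6 6 9 11 9 8 9 9 11; return 1
p = 1; k-1 = 7 > 1 ⇒ right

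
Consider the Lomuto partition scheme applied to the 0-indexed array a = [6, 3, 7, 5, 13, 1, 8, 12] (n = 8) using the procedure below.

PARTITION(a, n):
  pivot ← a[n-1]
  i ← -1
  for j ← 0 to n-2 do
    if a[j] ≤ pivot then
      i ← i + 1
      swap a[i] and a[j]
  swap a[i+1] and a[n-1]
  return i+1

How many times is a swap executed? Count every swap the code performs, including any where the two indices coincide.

pivot = a[7] = 12; i = -1
j=0: a[0]=6 ≤ 12 → i=0, swap a[0],a[0] (no change) → [6, 3, 7, 5, 13, 1, 8, 12]
j=1: a[1]=3 ≤ 12 → i=1, swap a[1],a[1] (no change) → [6, 3, 7, 5, 13, 1, 8, 12]
j=2: a[2]=7 ≤ 12 → i=2, swap a[2],a[2] (no change) → [6, 3, 7, 5, 13, 1, 8, 12]
j=3: a[3]=5 ≤ 12 → i=3, swap a[3],a[3] (no change) → [6, 3, 7, 5, 13, 1, 8, 12]
j=4: a[4]=13 > 12 → no swap
j=5: a[5]=1 ≤ 12 → i=4, swap a[4],a[5] → [6, 3, 7, 5, 1, 13, 8, 12]
j=6: a[6]=8 ≤ 12 → i=5, swap a[5],a[6] → [6, 3, 7, 5, 1, 8, 13, 12]
final swap a[6],a[7] → [6, 3, 7, 5, 1, 8, 12, 13]; return 6

7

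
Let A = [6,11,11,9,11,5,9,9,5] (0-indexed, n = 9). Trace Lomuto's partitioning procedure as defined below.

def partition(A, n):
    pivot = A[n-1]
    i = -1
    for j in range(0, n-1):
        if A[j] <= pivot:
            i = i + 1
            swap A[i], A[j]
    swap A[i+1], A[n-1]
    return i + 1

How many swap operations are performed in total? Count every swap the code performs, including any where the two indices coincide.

pivot = A[8] = 5; i = -1
j=0: A[0]=6 > 5 → no swap
j=1: A[1]=11 > 5 → no swap
j=2: A[2]=11 > 5 → no swap
j=3: A[3]=9 > 5 → no swap
j=4: A[4]=11 > 5 → no swap
j=5: A[5]=5 ≤ 5 → i=0, swap A[0],A[5] → [5,11,11,9,11,6,9,9,5]
j=6: A[6]=9 > 5 → no swap
j=7: A[7]=9 > 5 → no swap
final swap A[1],A[8] → [5,5,11,9,11,6,9,9,11]; return 1

2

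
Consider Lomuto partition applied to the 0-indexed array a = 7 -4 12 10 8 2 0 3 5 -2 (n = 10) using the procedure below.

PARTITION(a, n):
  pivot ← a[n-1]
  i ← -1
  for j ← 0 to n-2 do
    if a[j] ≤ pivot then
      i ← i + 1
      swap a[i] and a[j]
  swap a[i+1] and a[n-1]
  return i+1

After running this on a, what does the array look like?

-4 -2 12 10 8 2 0 3 5 7

pivot=-2, i=-1
j=0: 7>-2, skip
j=1: -4≤-2, i=0, swap(0,1) ⇒ -4 7 12 10 8 2 0 3 5 -2
j=2: 12>-2, skip
j=3: 10>-2, skip
j=4: 8>-2, skip
j=5: 2>-2, skip
j=6: 0>-2, skip
j=7: 3>-2, skip
j=8: 5>-2, skip
swap(1,9) ⇒ -4 -2 12 10 8 2 0 3 5 7; return 1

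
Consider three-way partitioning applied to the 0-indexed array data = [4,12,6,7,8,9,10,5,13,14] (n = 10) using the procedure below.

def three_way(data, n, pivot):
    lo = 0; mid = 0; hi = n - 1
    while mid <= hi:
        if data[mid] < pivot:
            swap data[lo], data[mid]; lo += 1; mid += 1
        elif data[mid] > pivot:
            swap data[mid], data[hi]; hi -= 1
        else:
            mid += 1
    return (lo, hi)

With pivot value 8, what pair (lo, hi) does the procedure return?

(4, 4)

lo=0 mid=0 hi=9
4<8: swap(0,0), lo=1 mid=1 ⇒ [4,12,6,7,8,9,10,5,13,14]
12>8: swap(1,9), hi=8 ⇒ [4,14,6,7,8,9,10,5,13,12]
14>8: swap(1,8), hi=7 ⇒ [4,13,6,7,8,9,10,5,14,12]
13>8: swap(1,7), hi=6 ⇒ [4,5,6,7,8,9,10,13,14,12]
5<8: swap(1,1), lo=2 mid=2 ⇒ [4,5,6,7,8,9,10,13,14,12]
6<8: swap(2,2), lo=3 mid=3 ⇒ [4,5,6,7,8,9,10,13,14,12]
7<8: swap(3,3), lo=4 mid=4 ⇒ [4,5,6,7,8,9,10,13,14,12]
8=8: mid=5
9>8: swap(5,6), hi=5 ⇒ [4,5,6,7,8,10,9,13,14,12]
10>8: swap(5,5), hi=4 ⇒ [4,5,6,7,8,10,9,13,14,12]
done. lo=4 hi=4; data=[4,5,6,7,8,10,9,13,14,12]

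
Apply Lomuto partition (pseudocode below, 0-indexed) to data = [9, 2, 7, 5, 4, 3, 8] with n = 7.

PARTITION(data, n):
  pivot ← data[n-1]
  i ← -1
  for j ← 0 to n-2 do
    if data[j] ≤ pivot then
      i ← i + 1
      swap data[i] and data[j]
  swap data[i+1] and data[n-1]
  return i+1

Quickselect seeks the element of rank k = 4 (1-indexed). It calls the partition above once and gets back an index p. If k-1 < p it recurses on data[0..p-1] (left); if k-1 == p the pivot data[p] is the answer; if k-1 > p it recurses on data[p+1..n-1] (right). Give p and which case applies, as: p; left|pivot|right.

5; left

pivot = data[6] = 8; i = -1
j=0: data[0]=9 > 8 → no swap
j=1: data[1]=2 ≤ 8 → i=0, swap data[0],data[1] → [2, 9, 7, 5, 4, 3, 8]
j=2: data[2]=7 ≤ 8 → i=1, swap data[1],data[2] → [2, 7, 9, 5, 4, 3, 8]
j=3: data[3]=5 ≤ 8 → i=2, swap data[2],data[3] → [2, 7, 5, 9, 4, 3, 8]
j=4: data[4]=4 ≤ 8 → i=3, swap data[3],data[4] → [2, 7, 5, 4, 9, 3, 8]
j=5: data[5]=3 ≤ 8 → i=4, swap data[4],data[5] → [2, 7, 5, 4, 3, 9, 8]
final swap data[5],data[6] → [2, 7, 5, 4, 3, 8, 9]; return 5
p = 5; k-1 = 3 < 5 ⇒ left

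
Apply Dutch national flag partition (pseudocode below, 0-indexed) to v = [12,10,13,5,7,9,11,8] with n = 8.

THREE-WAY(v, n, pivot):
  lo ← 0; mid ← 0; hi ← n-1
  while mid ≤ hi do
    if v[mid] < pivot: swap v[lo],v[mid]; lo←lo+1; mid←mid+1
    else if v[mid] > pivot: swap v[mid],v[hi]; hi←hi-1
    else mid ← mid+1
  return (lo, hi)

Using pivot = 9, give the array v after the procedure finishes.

[8,7,5,9,13,11,10,12]

lo=0 mid=0 hi=7
12>9: swap(0,7), hi=6 ⇒ [8,10,13,5,7,9,11,12]
8<9: swap(0,0), lo=1 mid=1 ⇒ [8,10,13,5,7,9,11,12]
10>9: swap(1,6), hi=5 ⇒ [8,11,13,5,7,9,10,12]
11>9: swap(1,5), hi=4 ⇒ [8,9,13,5,7,11,10,12]
9=9: mid=2
13>9: swap(2,4), hi=3 ⇒ [8,9,7,5,13,11,10,12]
7<9: swap(1,2), lo=2 mid=3 ⇒ [8,7,9,5,13,11,10,12]
5<9: swap(2,3), lo=3 mid=4 ⇒ [8,7,5,9,13,11,10,12]
done. lo=3 hi=3; v=[8,7,5,9,13,11,10,12]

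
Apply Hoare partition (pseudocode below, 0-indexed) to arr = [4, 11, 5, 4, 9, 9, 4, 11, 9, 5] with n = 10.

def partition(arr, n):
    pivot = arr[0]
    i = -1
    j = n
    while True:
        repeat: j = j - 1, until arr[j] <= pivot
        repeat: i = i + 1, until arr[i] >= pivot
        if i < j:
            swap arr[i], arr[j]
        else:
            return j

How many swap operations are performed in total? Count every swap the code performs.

2

pivot = arr[0] = 4; i = -1, j = 10
j→6 (arr[6]=4≤4), i→0 (arr[0]=4≥4); i<j, swap → [4, 11, 5, 4, 9, 9, 4, 11, 9, 5]
j→3 (arr[3]=4≤4), i→1 (arr[1]=11≥4); i<j, swap → [4, 4, 5, 11, 9, 9, 4, 11, 9, 5]
j→1, i→2; i≥j, return j=1. arr = [4, 4, 5, 11, 9, 9, 4, 11, 9, 5]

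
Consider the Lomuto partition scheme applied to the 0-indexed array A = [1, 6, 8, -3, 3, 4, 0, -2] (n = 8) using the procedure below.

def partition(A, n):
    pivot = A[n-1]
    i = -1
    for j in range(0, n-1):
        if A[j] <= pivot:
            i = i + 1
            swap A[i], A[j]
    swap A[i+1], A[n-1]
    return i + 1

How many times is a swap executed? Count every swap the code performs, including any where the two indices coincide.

2

pivot=-2, i=-1
j=0: 1>-2, skip
j=1: 6>-2, skip
j=2: 8>-2, skip
j=3: -3≤-2, i=0, swap(0,3) ⇒ [-3, 6, 8, 1, 3, 4, 0, -2]
j=4: 3>-2, skip
j=5: 4>-2, skip
j=6: 0>-2, skip
swap(1,7) ⇒ [-3, -2, 8, 1, 3, 4, 0, 6]; return 1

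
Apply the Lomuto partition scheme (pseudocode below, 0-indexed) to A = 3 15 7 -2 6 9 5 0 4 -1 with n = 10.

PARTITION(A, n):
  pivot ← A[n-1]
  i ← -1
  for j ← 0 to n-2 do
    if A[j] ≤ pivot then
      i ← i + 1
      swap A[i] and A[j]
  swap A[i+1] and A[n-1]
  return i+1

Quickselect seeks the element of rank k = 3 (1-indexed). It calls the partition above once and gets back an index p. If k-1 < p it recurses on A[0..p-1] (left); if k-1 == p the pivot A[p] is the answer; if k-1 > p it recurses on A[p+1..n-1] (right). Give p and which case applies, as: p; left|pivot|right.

1; right

pivot=-1, i=-1
j=0: 3>-1, skip
j=1: 15>-1, skip
j=2: 7>-1, skip
j=3: -2≤-1, i=0, swap(0,3) ⇒ -2 15 7 3 6 9 5 0 4 -1
j=4: 6>-1, skip
j=5: 9>-1, skip
j=6: 5>-1, skip
j=7: 0>-1, skip
j=8: 4>-1, skip
swap(1,9) ⇒ -2 -1 7 3 6 9 5 0 4 15; return 1
p = 1; k-1 = 2 > 1 ⇒ right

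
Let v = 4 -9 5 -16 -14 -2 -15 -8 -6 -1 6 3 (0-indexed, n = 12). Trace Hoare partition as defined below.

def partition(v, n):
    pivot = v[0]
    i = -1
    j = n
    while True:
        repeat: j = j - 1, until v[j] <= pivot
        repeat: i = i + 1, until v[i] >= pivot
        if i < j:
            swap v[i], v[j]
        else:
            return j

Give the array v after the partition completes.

3 -9 -1 -16 -14 -2 -15 -8 -6 5 6 4

pivot = v[0] = 4; i = -1, j = 12
j→11 (v[11]=3≤4), i→0 (v[0]=4≥4); i<j, swap → 3 -9 5 -16 -14 -2 -15 -8 -6 -1 6 4
j→9 (v[9]=-1≤4), i→2 (v[2]=5≥4); i<j, swap → 3 -9 -1 -16 -14 -2 -15 -8 -6 5 6 4
j→8, i→9; i≥j, return j=8. v = 3 -9 -1 -16 -14 -2 -15 -8 -6 5 6 4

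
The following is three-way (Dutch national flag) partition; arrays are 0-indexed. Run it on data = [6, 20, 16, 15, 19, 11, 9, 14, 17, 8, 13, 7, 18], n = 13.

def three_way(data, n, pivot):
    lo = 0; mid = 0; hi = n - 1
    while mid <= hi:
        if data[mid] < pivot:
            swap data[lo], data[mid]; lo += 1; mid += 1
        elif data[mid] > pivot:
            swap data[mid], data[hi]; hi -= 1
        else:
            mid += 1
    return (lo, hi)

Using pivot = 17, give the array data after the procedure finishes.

pivot = 17; lo=0, mid=0, hi=12
data[mid]=6<17: swap data[0],data[0]; lo=1,mid=1 → [6, 20, 16, 15, 19, 11, 9, 14, 17, 8, 13, 7, 18]
data[mid]=20>17: swap data[1],data[12]; hi=11 → [6, 18, 16, 15, 19, 11, 9, 14, 17, 8, 13, 7, 20]
data[mid]=18>17: swap data[1],data[11]; hi=10 → [6, 7, 16, 15, 19, 11, 9, 14, 17, 8, 13, 18, 20]
data[mid]=7<17: swap data[1],data[1]; lo=2,mid=2 → [6, 7, 16, 15, 19, 11, 9, 14, 17, 8, 13, 18, 20]
data[mid]=16<17: swap data[2],data[2]; lo=3,mid=3 → [6, 7, 16, 15, 19, 11, 9, 14, 17, 8, 13, 18, 20]
data[mid]=15<17: swap data[3],data[3]; lo=4,mid=4 → [6, 7, 16, 15, 19, 11, 9, 14, 17, 8, 13, 18, 20]
data[mid]=19>17: swap data[4],data[10]; hi=9 → [6, 7, 16, 15, 13, 11, 9, 14, 17, 8, 19, 18, 20]
data[mid]=13<17: swap data[4],data[4]; lo=5,mid=5 → [6, 7, 16, 15, 13, 11, 9, 14, 17, 8, 19, 18, 20]
data[mid]=11<17: swap data[5],data[5]; lo=6,mid=6 → [6, 7, 16, 15, 13, 11, 9, 14, 17, 8, 19, 18, 20]
data[mid]=9<17: swap data[6],data[6]; lo=7,mid=7 → [6, 7, 16, 15, 13, 11, 9, 14, 17, 8, 19, 18, 20]
data[mid]=14<17: swap data[7],data[7]; lo=8,mid=8 → [6, 7, 16, 15, 13, 11, 9, 14, 17, 8, 19, 18, 20]
data[mid]=17=17: mid=9
data[mid]=8<17: swap data[8],data[9]; lo=9,mid=10 → [6, 7, 16, 15, 13, 11, 9, 14, 8, 17, 19, 18, 20]
end: lo=9, hi=9; data = [6, 7, 16, 15, 13, 11, 9, 14, 8, 17, 19, 18, 20]

[6, 7, 16, 15, 13, 11, 9, 14, 8, 17, 19, 18, 20]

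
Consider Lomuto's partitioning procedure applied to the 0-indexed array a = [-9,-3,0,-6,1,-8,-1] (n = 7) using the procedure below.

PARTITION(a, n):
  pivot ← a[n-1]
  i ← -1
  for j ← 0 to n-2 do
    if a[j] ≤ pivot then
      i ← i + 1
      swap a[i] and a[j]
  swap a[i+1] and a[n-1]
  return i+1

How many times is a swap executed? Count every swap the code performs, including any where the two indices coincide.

5

pivot=-1, i=-1
j=0: -9≤-1, i=0, swap(0,0) ⇒ [-9,-3,0,-6,1,-8,-1]
j=1: -3≤-1, i=1, swap(1,1) ⇒ [-9,-3,0,-6,1,-8,-1]
j=2: 0>-1, skip
j=3: -6≤-1, i=2, swap(2,3) ⇒ [-9,-3,-6,0,1,-8,-1]
j=4: 1>-1, skip
j=5: -8≤-1, i=3, swap(3,5) ⇒ [-9,-3,-6,-8,1,0,-1]
swap(4,6) ⇒ [-9,-3,-6,-8,-1,0,1]; return 4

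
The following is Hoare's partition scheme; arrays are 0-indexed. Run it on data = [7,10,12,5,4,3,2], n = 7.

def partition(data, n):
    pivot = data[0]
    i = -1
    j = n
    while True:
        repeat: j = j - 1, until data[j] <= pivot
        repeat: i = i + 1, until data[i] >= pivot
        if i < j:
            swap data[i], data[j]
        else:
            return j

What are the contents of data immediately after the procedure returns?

[2,3,4,5,12,10,7]

pivot=7
j stops at 6 (2), i stops at 0 (7); swap ⇒ [2,10,12,5,4,3,7]
j stops at 5 (3), i stops at 1 (10); swap ⇒ [2,3,12,5,4,10,7]
j stops at 4 (4), i stops at 2 (12); swap ⇒ [2,3,4,5,12,10,7]
j stops at 3, i stops at 4; i≥j ⇒ return 3. data=[2,3,4,5,12,10,7]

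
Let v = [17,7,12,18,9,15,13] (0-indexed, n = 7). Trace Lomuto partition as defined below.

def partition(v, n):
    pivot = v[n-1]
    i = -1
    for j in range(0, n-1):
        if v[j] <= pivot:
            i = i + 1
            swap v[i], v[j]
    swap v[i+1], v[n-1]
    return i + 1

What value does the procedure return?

pivot=13, i=-1
j=0: 17>13, skip
j=1: 7≤13, i=0, swap(0,1) ⇒ [7,17,12,18,9,15,13]
j=2: 12≤13, i=1, swap(1,2) ⇒ [7,12,17,18,9,15,13]
j=3: 18>13, skip
j=4: 9≤13, i=2, swap(2,4) ⇒ [7,12,9,18,17,15,13]
j=5: 15>13, skip
swap(3,6) ⇒ [7,12,9,13,17,15,18]; return 3

3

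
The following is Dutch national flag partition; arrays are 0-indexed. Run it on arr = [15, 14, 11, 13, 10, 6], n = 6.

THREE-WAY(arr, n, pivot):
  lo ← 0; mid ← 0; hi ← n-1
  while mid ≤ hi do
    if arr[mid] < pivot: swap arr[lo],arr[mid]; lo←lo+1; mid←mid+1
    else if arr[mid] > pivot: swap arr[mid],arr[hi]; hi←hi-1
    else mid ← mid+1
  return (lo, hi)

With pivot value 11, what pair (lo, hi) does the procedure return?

lo=0 mid=0 hi=5
15>11: swap(0,5), hi=4 ⇒ [6, 14, 11, 13, 10, 15]
6<11: swap(0,0), lo=1 mid=1 ⇒ [6, 14, 11, 13, 10, 15]
14>11: swap(1,4), hi=3 ⇒ [6, 10, 11, 13, 14, 15]
10<11: swap(1,1), lo=2 mid=2 ⇒ [6, 10, 11, 13, 14, 15]
11=11: mid=3
13>11: swap(3,3), hi=2 ⇒ [6, 10, 11, 13, 14, 15]
done. lo=2 hi=2; arr=[6, 10, 11, 13, 14, 15]

(2, 2)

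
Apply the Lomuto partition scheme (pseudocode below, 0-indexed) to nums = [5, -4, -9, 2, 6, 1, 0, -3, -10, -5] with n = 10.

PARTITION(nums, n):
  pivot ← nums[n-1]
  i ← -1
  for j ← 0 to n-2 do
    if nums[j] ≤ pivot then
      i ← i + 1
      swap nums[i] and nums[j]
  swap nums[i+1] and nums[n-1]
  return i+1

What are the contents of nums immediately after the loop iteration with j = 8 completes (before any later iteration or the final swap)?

[-9, -10, 5, 2, 6, 1, 0, -3, -4, -5]

pivot=-5, i=-1
j=0: 5>-5, skip
j=1: -4>-5, skip
j=2: -9≤-5, i=0, swap(0,2) ⇒ [-9, -4, 5, 2, 6, 1, 0, -3, -10, -5]
j=3: 2>-5, skip
j=4: 6>-5, skip
j=5: 1>-5, skip
j=6: 0>-5, skip
j=7: -3>-5, skip
j=8: -10≤-5, i=1, swap(1,8) ⇒ [-9, -10, 5, 2, 6, 1, 0, -3, -4, -5]
(after j=8) nums = [-9, -10, 5, 2, 6, 1, 0, -3, -4, -5]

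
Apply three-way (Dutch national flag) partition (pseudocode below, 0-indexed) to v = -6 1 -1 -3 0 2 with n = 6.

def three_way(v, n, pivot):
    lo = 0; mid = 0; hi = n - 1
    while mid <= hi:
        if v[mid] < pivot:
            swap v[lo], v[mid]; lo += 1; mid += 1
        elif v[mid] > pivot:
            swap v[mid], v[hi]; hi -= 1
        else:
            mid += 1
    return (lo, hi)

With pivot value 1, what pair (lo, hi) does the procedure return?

pivot = 1; lo=0, mid=0, hi=5
v[mid]=-6<1: swap v[0],v[0]; lo=1,mid=1 → -6 1 -1 -3 0 2
v[mid]=1=1: mid=2
v[mid]=-1<1: swap v[1],v[2]; lo=2,mid=3 → -6 -1 1 -3 0 2
v[mid]=-3<1: swap v[2],v[3]; lo=3,mid=4 → -6 -1 -3 1 0 2
v[mid]=0<1: swap v[3],v[4]; lo=4,mid=5 → -6 -1 -3 0 1 2
v[mid]=2>1: swap v[5],v[5]; hi=4 → -6 -1 -3 0 1 2
end: lo=4, hi=4; v = -6 -1 -3 0 1 2

(4, 4)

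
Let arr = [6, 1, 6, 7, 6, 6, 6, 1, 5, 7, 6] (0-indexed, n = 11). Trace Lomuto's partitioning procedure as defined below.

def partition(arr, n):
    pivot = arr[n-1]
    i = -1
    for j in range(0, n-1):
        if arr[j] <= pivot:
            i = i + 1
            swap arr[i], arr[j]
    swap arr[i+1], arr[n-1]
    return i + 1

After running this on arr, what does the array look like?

pivot=6, i=-1
j=0: 6≤6, i=0, swap(0,0) ⇒ [6, 1, 6, 7, 6, 6, 6, 1, 5, 7, 6]
j=1: 1≤6, i=1, swap(1,1) ⇒ [6, 1, 6, 7, 6, 6, 6, 1, 5, 7, 6]
j=2: 6≤6, i=2, swap(2,2) ⇒ [6, 1, 6, 7, 6, 6, 6, 1, 5, 7, 6]
j=3: 7>6, skip
j=4: 6≤6, i=3, swap(3,4) ⇒ [6, 1, 6, 6, 7, 6, 6, 1, 5, 7, 6]
j=5: 6≤6, i=4, swap(4,5) ⇒ [6, 1, 6, 6, 6, 7, 6, 1, 5, 7, 6]
j=6: 6≤6, i=5, swap(5,6) ⇒ [6, 1, 6, 6, 6, 6, 7, 1, 5, 7, 6]
j=7: 1≤6, i=6, swap(6,7) ⇒ [6, 1, 6, 6, 6, 6, 1, 7, 5, 7, 6]
j=8: 5≤6, i=7, swap(7,8) ⇒ [6, 1, 6, 6, 6, 6, 1, 5, 7, 7, 6]
j=9: 7>6, skip
swap(8,10) ⇒ [6, 1, 6, 6, 6, 6, 1, 5, 6, 7, 7]; return 8

[6, 1, 6, 6, 6, 6, 1, 5, 6, 7, 7]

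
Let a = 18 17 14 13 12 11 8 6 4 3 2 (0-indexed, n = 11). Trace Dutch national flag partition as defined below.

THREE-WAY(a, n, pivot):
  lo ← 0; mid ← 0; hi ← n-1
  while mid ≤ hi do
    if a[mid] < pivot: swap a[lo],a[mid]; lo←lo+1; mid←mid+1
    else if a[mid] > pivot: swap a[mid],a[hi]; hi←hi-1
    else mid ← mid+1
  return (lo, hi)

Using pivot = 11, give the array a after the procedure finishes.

pivot = 11; lo=0, mid=0, hi=10
a[mid]=18>11: swap a[0],a[10]; hi=9 → 2 17 14 13 12 11 8 6 4 3 18
a[mid]=2<11: swap a[0],a[0]; lo=1,mid=1 → 2 17 14 13 12 11 8 6 4 3 18
a[mid]=17>11: swap a[1],a[9]; hi=8 → 2 3 14 13 12 11 8 6 4 17 18
a[mid]=3<11: swap a[1],a[1]; lo=2,mid=2 → 2 3 14 13 12 11 8 6 4 17 18
a[mid]=14>11: swap a[2],a[8]; hi=7 → 2 3 4 13 12 11 8 6 14 17 18
a[mid]=4<11: swap a[2],a[2]; lo=3,mid=3 → 2 3 4 13 12 11 8 6 14 17 18
a[mid]=13>11: swap a[3],a[7]; hi=6 → 2 3 4 6 12 11 8 13 14 17 18
a[mid]=6<11: swap a[3],a[3]; lo=4,mid=4 → 2 3 4 6 12 11 8 13 14 17 18
a[mid]=12>11: swap a[4],a[6]; hi=5 → 2 3 4 6 8 11 12 13 14 17 18
a[mid]=8<11: swap a[4],a[4]; lo=5,mid=5 → 2 3 4 6 8 11 12 13 14 17 18
a[mid]=11=11: mid=6
end: lo=5, hi=5; a = 2 3 4 6 8 11 12 13 14 17 18

2 3 4 6 8 11 12 13 14 17 18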